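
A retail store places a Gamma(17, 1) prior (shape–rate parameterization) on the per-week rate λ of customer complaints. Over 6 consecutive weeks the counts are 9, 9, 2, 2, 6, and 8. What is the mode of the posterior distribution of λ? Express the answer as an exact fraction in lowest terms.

52/7

Total count: 9 + 9 + 2 + 2 + 6 + 8 = 36.
Total exposure: 6 weeks.
Gamma(α, β) with Poisson data over total exposure Σt gives posterior Gamma(α+Σx, β+Σt) = Gamma(53, 7).
Posterior mode = (α'−1)/β' = 52/7.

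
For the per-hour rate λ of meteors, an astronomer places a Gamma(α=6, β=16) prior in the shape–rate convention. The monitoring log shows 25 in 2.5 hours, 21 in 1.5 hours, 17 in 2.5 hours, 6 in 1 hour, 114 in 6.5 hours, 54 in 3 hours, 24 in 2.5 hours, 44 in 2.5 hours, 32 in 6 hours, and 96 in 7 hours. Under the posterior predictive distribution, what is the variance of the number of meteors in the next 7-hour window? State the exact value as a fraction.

Total count: 25 + 21 + 17 + 6 + 114 + 54 + 24 + 44 + 32 + 96 = 433.
Total exposure: 2.5 + 1.5 + 2.5 + 1 + 6.5 + 3 + 2.5 + 2.5 + 6 + 7 = 35 hours.
The Gamma prior is conjugate for the Poisson rate, so λ | data ~ Gamma(6+433, 16+35) = Gamma(439, 51).
The posterior predictive for a window of length T is Negative Binomial with variance T·α'·(β'+T)/β'² = 7·439·58/2601 = 178234/2601.

178234/2601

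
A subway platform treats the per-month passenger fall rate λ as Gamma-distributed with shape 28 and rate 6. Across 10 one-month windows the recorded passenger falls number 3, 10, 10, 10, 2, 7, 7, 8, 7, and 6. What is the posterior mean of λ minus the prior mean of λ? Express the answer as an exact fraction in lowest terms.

35/24

Total count: 3 + 10 + 10 + 10 + 2 + 7 + 7 + 8 + 7 + 6 = 70.
Total exposure: 10 months.
The Gamma prior is conjugate for the Poisson rate, so λ | data ~ Gamma(28+70, 6+10) = Gamma(98, 16).
Posterior mean = 98/16 = 49/8; prior mean = 28/6 = 14/3. Difference = 49/8 − 14/3 = 35/24.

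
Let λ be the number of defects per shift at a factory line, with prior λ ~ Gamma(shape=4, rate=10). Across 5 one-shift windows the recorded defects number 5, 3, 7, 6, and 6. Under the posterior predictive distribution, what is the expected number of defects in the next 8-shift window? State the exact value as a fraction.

248/15

Total count: 5 + 3 + 7 + 6 + 6 = 27.
Total exposure: 5 shifts.
By Gamma–Poisson conjugacy, the posterior is Gamma(α + Σx, β + Σt) = Gamma(4 + 27, 10 + 5) = Gamma(31, 15).
Predictive mean over an 8-shift window = T·E[λ|data] = 8·31/15 = 248/15.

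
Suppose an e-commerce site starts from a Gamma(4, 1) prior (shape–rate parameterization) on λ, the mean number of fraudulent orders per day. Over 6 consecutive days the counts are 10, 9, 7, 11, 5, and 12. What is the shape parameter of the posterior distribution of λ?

Total count: 10 + 9 + 7 + 11 + 5 + 12 = 54.
Total exposure: 6 days.
Posterior: α' = 4 + 54 = 58, β' = 1 + 6 = 7.

58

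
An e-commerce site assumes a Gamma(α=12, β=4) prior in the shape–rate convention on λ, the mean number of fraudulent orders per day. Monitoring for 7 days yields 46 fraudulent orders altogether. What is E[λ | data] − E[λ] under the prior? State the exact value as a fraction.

Total count 46 over total exposure 7 days.
Gamma(α, β) with Poisson data over total exposure Σt gives posterior Gamma(α+Σx, β+Σt) = Gamma(58, 11).
Posterior mean = 58/11 = 58/11; prior mean = 12/4 = 3. Difference = 58/11 − 3 = 25/11.

25/11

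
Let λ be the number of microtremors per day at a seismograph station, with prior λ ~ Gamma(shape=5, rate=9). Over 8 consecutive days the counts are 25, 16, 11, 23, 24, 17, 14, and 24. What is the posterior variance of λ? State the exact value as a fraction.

Total count: 25 + 16 + 11 + 23 + 24 + 17 + 14 + 24 = 154.
Total exposure: 8 days.
The Gamma prior is conjugate for the Poisson rate, so λ | data ~ Gamma(5+154, 9+8) = Gamma(159, 17).
Posterior variance = α'/β'² = 159/289.

159/289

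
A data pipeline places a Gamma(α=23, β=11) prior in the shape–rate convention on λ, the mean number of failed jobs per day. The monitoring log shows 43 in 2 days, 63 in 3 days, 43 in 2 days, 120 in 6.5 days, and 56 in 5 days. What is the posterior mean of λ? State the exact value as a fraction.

696/59

Total count: 43 + 63 + 43 + 120 + 56 = 325.
Total exposure: 2 + 3 + 2 + 6.5 + 5 = 18.5 days.
Conjugate update: add total count to the shape and total exposure to the rate, giving Gamma(348, 59/2).
Posterior mean = α'/β' = 348/(59/2) = 696/59.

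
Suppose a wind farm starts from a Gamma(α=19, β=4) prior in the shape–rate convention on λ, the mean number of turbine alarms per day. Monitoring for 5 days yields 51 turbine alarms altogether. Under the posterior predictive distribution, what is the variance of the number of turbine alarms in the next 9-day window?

Total count 51 over total exposure 5 days.
Conjugate update: add total count to the shape and total exposure to the rate, giving Gamma(70, 9).
The posterior predictive for a window of length T is Negative Binomial with variance T·α'·(β'+T)/β'² = 9·70·18/81 = 140.

140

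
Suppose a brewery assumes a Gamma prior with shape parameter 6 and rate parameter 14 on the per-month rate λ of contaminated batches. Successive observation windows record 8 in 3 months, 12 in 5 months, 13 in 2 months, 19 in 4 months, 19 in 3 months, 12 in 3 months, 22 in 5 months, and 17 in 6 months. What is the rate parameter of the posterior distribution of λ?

45

Total count: 8 + 12 + 13 + 19 + 19 + 12 + 22 + 17 = 122.
Total exposure: 3 + 5 + 2 + 4 + 3 + 3 + 5 + 6 = 31 months.
Posterior: α' = 6 + 122 = 128, β' = 14 + 31 = 45.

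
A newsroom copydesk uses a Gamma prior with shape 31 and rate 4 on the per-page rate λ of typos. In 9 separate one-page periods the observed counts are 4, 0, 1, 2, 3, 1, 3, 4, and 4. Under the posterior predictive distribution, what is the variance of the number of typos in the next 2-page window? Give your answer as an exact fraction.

Total count: 4 + 0 + 1 + 2 + 3 + 1 + 3 + 4 + 4 = 22.
Total exposure: 9 pages.
By Gamma–Poisson conjugacy, the posterior is Gamma(α + Σx, β + Σt) = Gamma(31 + 22, 4 + 9) = Gamma(53, 13).
The posterior predictive for a window of length T is Negative Binomial with variance T·α'·(β'+T)/β'² = 2·53·15/169 = 1590/169.

1590/169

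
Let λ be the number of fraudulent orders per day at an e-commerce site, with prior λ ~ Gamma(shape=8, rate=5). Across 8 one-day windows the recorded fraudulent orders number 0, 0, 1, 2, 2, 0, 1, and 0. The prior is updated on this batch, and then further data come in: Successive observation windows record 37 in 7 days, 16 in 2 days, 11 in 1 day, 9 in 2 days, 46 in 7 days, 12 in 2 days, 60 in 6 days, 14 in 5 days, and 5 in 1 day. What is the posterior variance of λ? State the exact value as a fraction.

Total count: 0 + 0 + 1 + 2 + 2 + 0 + 1 + 0 = 6.
Total exposure: 8 days.
After the first batch: Gamma(8 + 6, 5 + 8) = Gamma(14, 13).
Total count: 37 + 16 + 11 + 9 + 46 + 12 + 60 + 14 + 5 = 210.
Total exposure: 7 + 2 + 1 + 2 + 7 + 2 + 6 + 5 + 1 = 33 days.
After the second batch: Gamma(14 + 210, 13 + 33) = Gamma(224, 46).
Posterior variance = α'/β'² = 224/2116 = 56/529.

56/529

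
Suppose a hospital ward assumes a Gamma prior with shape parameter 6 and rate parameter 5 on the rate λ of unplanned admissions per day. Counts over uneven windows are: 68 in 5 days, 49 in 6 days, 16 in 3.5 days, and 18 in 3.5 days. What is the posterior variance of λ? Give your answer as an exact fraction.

157/529

Total count: 68 + 49 + 16 + 18 = 151.
Total exposure: 5 + 6 + 3.5 + 3.5 = 18 days.
Posterior: α' = 6 + 151 = 157, β' = 5 + 18 = 23.
Posterior variance = α'/β'² = 157/529.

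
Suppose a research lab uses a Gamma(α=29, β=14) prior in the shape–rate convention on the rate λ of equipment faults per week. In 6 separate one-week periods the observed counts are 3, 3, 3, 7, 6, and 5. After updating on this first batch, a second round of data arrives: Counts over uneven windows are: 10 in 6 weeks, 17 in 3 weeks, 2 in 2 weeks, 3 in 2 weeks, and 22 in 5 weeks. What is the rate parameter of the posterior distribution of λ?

Total count: 3 + 3 + 3 + 7 + 6 + 5 = 27.
Total exposure: 6 weeks.
After the first batch: Gamma(29 + 27, 14 + 6) = Gamma(56, 20).
Total count: 10 + 17 + 2 + 3 + 22 = 54.
Total exposure: 6 + 3 + 2 + 2 + 5 = 18 weeks.
After the second batch: Gamma(56 + 54, 20 + 18) = Gamma(110, 38).

38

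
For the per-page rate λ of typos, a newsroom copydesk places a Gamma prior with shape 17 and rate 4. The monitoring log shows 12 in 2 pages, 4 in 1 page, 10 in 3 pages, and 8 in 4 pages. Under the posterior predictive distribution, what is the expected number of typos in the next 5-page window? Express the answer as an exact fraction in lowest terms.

255/14

Total count: 12 + 4 + 10 + 8 = 34.
Total exposure: 2 + 1 + 3 + 4 = 10 pages.
By Gamma–Poisson conjugacy, the posterior is Gamma(α + Σx, β + Σt) = Gamma(17 + 34, 4 + 10) = Gamma(51, 14).
Predictive mean over a 5-page window = T·E[λ|data] = 5·51/14 = 255/14.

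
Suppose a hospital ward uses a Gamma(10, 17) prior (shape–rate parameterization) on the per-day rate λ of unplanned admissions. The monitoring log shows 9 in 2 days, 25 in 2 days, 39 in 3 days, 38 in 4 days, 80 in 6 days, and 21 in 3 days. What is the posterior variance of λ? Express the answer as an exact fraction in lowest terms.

6/37

Total count: 9 + 25 + 39 + 38 + 80 + 21 = 212.
Total exposure: 2 + 2 + 3 + 4 + 6 + 3 = 20 days.
Conjugate update: add total count to the shape and total exposure to the rate, giving Gamma(222, 37).
Posterior variance = α'/β'² = 222/1369 = 6/37.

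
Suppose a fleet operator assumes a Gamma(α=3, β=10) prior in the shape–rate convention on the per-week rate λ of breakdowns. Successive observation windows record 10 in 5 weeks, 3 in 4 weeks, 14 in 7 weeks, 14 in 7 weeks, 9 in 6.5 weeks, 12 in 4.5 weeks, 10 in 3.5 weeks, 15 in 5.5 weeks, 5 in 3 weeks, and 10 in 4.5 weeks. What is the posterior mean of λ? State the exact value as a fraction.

210/121

Total count: 10 + 3 + 14 + 14 + 9 + 12 + 10 + 15 + 5 + 10 = 102.
Total exposure: 5 + 4 + 7 + 7 + 6.5 + 4.5 + 3.5 + 5.5 + 3 + 4.5 = 50.5 weeks.
The Gamma prior is conjugate for the Poisson rate, so λ | data ~ Gamma(3+102, 10+50.5) = Gamma(105, 121/2).
Posterior mean = α'/β' = 105/(121/2) = 210/121.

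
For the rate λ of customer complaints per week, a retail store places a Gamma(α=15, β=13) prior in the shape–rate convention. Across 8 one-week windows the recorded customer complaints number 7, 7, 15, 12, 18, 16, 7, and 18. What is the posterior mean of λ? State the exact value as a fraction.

115/21

Total count: 7 + 7 + 15 + 12 + 18 + 16 + 7 + 18 = 100.
Total exposure: 8 weeks.
Gamma(α, β) with Poisson data over total exposure Σt gives posterior Gamma(α+Σx, β+Σt) = Gamma(115, 21).
Posterior mean = α'/β' = 115/21.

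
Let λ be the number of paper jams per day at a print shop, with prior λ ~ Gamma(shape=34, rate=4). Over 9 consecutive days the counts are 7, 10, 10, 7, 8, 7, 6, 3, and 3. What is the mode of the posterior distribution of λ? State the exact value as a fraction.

94/13

Total count: 7 + 10 + 10 + 7 + 8 + 7 + 6 + 3 + 3 = 61.
Total exposure: 9 days.
Gamma(α, β) with Poisson data over total exposure Σt gives posterior Gamma(α+Σx, β+Σt) = Gamma(95, 13).
Posterior mode = (α'−1)/β' = 94/13.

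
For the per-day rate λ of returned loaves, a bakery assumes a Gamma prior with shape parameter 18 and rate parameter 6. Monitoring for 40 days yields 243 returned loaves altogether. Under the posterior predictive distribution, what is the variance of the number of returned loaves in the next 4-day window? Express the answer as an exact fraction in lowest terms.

Total count 243 over total exposure 40 days.
Conjugate update: add total count to the shape and total exposure to the rate, giving Gamma(261, 46).
The posterior predictive for a window of length T is Negative Binomial with variance T·α'·(β'+T)/β'² = 4·261·50/2116 = 13050/529.

13050/529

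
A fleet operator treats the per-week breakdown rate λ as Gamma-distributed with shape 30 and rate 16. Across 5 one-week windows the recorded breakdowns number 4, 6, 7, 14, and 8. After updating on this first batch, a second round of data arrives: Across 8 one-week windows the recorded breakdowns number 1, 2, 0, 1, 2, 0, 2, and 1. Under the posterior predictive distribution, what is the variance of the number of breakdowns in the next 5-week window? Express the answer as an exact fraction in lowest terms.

13260/841

Total count: 4 + 6 + 7 + 14 + 8 = 39.
Total exposure: 5 weeks.
After the first batch: Gamma(30 + 39, 16 + 5) = Gamma(69, 21).
Total count: 1 + 2 + 0 + 1 + 2 + 0 + 2 + 1 = 9.
Total exposure: 8 weeks.
After the second batch: Gamma(69 + 9, 21 + 8) = Gamma(78, 29).
The posterior predictive for a window of length T is Negative Binomial with variance T·α'·(β'+T)/β'² = 5·78·34/841 = 13260/841.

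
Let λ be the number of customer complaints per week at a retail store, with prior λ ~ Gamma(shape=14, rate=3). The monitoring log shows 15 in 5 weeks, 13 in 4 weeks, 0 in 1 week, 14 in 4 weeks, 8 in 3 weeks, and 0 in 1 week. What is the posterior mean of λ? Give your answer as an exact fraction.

Total count: 15 + 13 + 0 + 14 + 8 + 0 = 50.
Total exposure: 5 + 4 + 1 + 4 + 3 + 1 = 18 weeks.
Gamma(α, β) with Poisson data over total exposure Σt gives posterior Gamma(α+Σx, β+Σt) = Gamma(64, 21).
Posterior mean = α'/β' = 64/21.

64/21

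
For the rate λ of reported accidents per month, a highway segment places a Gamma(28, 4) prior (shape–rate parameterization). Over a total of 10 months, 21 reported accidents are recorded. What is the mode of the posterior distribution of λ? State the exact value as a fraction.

24/7

Total count 21 over total exposure 10 months.
By Gamma–Poisson conjugacy, the posterior is Gamma(α + Σx, β + Σt) = Gamma(28 + 21, 4 + 10) = Gamma(49, 14).
Posterior mode = (α'−1)/β' = 48/14 = 24/7.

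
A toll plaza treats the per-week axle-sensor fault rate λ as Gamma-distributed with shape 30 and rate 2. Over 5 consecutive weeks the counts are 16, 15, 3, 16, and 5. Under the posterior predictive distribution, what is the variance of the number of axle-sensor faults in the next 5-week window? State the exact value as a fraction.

Total count: 16 + 15 + 3 + 16 + 5 = 55.
Total exposure: 5 weeks.
The Gamma prior is conjugate for the Poisson rate, so λ | data ~ Gamma(30+55, 2+5) = Gamma(85, 7).
The posterior predictive for a window of length T is Negative Binomial with variance T·α'·(β'+T)/β'² = 5·85·12/49 = 5100/49.

5100/49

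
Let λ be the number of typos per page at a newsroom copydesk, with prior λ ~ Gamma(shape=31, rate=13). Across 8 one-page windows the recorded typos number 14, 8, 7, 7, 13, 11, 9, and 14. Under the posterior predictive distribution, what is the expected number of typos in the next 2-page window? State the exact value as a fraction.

76/7

Total count: 14 + 8 + 7 + 7 + 13 + 11 + 9 + 14 = 83.
Total exposure: 8 pages.
Posterior: α' = 31 + 83 = 114, β' = 13 + 8 = 21.
Predictive mean over a 2-page window = T·E[λ|data] = 2·114/21 = 76/7.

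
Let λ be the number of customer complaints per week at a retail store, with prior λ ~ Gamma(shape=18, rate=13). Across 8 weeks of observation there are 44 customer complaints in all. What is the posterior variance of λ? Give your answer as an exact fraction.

Total count 44 over total exposure 8 weeks.
By Gamma–Poisson conjugacy, the posterior is Gamma(α + Σx, β + Σt) = Gamma(18 + 44, 13 + 8) = Gamma(62, 21).
Posterior variance = α'/β'² = 62/441.

62/441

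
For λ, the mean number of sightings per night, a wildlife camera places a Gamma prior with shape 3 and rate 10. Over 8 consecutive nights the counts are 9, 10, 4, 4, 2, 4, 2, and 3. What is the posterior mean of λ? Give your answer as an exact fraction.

41/18

Total count: 9 + 10 + 4 + 4 + 2 + 4 + 2 + 3 = 38.
Total exposure: 8 nights.
By Gamma–Poisson conjugacy, the posterior is Gamma(α + Σx, β + Σt) = Gamma(3 + 38, 10 + 8) = Gamma(41, 18).
Posterior mean = α'/β' = 41/18.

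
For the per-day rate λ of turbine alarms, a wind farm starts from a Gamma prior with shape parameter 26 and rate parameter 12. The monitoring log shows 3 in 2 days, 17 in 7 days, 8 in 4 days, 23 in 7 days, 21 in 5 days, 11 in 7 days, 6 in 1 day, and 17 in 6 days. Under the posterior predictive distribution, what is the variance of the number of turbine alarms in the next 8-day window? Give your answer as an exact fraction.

20768/867

Total count: 3 + 17 + 8 + 23 + 21 + 11 + 6 + 17 = 106.
Total exposure: 2 + 7 + 4 + 7 + 5 + 7 + 1 + 6 = 39 days.
Posterior: α' = 26 + 106 = 132, β' = 12 + 39 = 51.
The posterior predictive for a window of length T is Negative Binomial with variance T·α'·(β'+T)/β'² = 8·132·59/2601 = 20768/867.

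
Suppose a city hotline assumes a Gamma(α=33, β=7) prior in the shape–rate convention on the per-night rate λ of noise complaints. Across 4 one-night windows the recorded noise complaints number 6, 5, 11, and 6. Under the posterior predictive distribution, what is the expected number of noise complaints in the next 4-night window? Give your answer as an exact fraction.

244/11

Total count: 6 + 5 + 11 + 6 = 28.
Total exposure: 4 nights.
The Gamma prior is conjugate for the Poisson rate, so λ | data ~ Gamma(33+28, 7+4) = Gamma(61, 11).
Predictive mean over a 4-night window = T·E[λ|data] = 4·61/11 = 244/11.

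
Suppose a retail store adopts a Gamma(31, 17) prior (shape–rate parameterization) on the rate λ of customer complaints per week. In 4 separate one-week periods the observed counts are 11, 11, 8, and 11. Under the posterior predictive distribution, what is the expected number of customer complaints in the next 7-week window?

Total count: 11 + 11 + 8 + 11 = 41.
Total exposure: 4 weeks.
Posterior: α' = 31 + 41 = 72, β' = 17 + 4 = 21.
Predictive mean over a 7-week window = T·E[λ|data] = 7·72/21 = 24.

24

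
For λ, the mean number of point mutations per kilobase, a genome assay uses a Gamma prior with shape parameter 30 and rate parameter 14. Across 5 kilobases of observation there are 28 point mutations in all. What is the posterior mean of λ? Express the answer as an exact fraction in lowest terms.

Total count 28 over total exposure 5 kilobases.
Posterior: α' = 30 + 28 = 58, β' = 14 + 5 = 19.
Posterior mean = α'/β' = 58/19.

58/19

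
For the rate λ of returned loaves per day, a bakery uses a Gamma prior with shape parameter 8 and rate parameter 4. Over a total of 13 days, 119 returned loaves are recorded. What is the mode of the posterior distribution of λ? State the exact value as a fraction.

Total count 119 over total exposure 13 days.
Conjugate update: add total count to the shape and total exposure to the rate, giving Gamma(127, 17).
Posterior mode = (α'−1)/β' = 126/17.

126/17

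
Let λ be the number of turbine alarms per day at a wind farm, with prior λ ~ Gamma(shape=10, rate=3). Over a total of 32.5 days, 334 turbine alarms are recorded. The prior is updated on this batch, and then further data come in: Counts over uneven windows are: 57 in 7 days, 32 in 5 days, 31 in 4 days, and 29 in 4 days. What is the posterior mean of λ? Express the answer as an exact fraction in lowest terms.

986/111

Total count 334 over total exposure 32.5 days.
After the first batch: Gamma(10 + 334, 3 + 32.5) = Gamma(344, 71/2).
Total count: 57 + 32 + 31 + 29 = 149.
Total exposure: 7 + 5 + 4 + 4 = 20 days.
After the second batch: Gamma(344 + 149, 71/2 + 20) = Gamma(493, 111/2).
Posterior mean = α'/β' = 493/(111/2) = 986/111.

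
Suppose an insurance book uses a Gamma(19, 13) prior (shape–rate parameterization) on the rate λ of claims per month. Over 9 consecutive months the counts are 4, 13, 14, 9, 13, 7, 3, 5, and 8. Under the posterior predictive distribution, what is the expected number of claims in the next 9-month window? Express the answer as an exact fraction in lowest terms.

Total count: 4 + 13 + 14 + 9 + 13 + 7 + 3 + 5 + 8 = 76.
Total exposure: 9 months.
Conjugate update: add total count to the shape and total exposure to the rate, giving Gamma(95, 22).
Predictive mean over a 9-month window = T·E[λ|data] = 9·95/22 = 855/22.

855/22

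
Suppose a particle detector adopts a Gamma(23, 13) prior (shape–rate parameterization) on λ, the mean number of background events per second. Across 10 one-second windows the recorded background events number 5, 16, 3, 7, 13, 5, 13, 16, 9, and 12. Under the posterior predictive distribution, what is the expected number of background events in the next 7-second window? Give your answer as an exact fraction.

Total count: 5 + 16 + 3 + 7 + 13 + 5 + 13 + 16 + 9 + 12 = 99.
Total exposure: 10 seconds.
By Gamma–Poisson conjugacy, the posterior is Gamma(α + Σx, β + Σt) = Gamma(23 + 99, 13 + 10) = Gamma(122, 23).
Predictive mean over a 7-second window = T·E[λ|data] = 7·122/23 = 854/23.

854/23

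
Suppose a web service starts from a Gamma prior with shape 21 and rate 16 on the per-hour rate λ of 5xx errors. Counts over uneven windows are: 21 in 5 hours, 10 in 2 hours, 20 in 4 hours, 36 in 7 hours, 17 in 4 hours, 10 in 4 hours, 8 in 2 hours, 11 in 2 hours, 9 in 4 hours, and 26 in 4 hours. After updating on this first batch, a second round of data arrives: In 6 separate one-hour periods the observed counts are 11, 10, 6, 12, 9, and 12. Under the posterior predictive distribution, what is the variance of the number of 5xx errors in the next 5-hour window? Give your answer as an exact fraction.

Total count: 21 + 10 + 20 + 36 + 17 + 10 + 8 + 11 + 9 + 26 = 168.
Total exposure: 5 + 2 + 4 + 7 + 4 + 4 + 2 + 2 + 4 + 4 = 38 hours.
After the first batch: Gamma(21 + 168, 16 + 38) = Gamma(189, 54).
Total count: 11 + 10 + 6 + 12 + 9 + 12 = 60.
Total exposure: 6 hours.
After the second batch: Gamma(189 + 60, 54 + 6) = Gamma(249, 60).
The posterior predictive for a window of length T is Negative Binomial with variance T·α'·(β'+T)/β'² = 5·249·65/3600 = 1079/48.

1079/48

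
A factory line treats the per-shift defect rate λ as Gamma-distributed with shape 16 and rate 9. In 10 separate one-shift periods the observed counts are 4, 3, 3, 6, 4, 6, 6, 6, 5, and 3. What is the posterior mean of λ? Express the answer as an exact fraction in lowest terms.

Total count: 4 + 3 + 3 + 6 + 4 + 6 + 6 + 6 + 5 + 3 = 46.
Total exposure: 10 shifts.
Conjugate update: add total count to the shape and total exposure to the rate, giving Gamma(62, 19).
Posterior mean = α'/β' = 62/19.

62/19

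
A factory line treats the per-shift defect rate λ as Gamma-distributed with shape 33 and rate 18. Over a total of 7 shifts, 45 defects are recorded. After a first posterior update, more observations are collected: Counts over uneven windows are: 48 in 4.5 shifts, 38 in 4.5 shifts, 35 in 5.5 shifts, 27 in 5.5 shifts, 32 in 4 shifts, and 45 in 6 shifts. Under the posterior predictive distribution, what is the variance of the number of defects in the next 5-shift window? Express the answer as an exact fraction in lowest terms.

Total count 45 over total exposure 7 shifts.
After the first batch: Gamma(33 + 45, 18 + 7) = Gamma(78, 25).
Total count: 48 + 38 + 35 + 27 + 32 + 45 = 225.
Total exposure: 4.5 + 4.5 + 5.5 + 5.5 + 4 + 6 = 30 shifts.
After the second batch: Gamma(78 + 225, 25 + 30) = Gamma(303, 55).
The posterior predictive for a window of length T is Negative Binomial with variance T·α'·(β'+T)/β'² = 5·303·60/3025 = 3636/121.

3636/121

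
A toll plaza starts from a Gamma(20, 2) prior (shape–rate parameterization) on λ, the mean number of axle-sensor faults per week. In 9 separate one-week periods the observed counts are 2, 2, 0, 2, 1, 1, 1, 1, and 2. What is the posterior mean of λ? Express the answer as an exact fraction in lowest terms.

32/11

Total count: 2 + 2 + 0 + 2 + 1 + 1 + 1 + 1 + 2 = 12.
Total exposure: 9 weeks.
The Gamma prior is conjugate for the Poisson rate, so λ | data ~ Gamma(20+12, 2+9) = Gamma(32, 11).
Posterior mean = α'/β' = 32/11.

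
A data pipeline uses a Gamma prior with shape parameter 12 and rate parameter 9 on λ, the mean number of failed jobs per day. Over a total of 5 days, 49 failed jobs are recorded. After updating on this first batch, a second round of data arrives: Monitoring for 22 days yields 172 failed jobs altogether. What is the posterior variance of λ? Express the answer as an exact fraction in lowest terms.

233/1296

Total count 49 over total exposure 5 days.
After the first batch: Gamma(12 + 49, 9 + 5) = Gamma(61, 14).
Total count 172 over total exposure 22 days.
After the second batch: Gamma(61 + 172, 14 + 22) = Gamma(233, 36).
Posterior variance = α'/β'² = 233/1296.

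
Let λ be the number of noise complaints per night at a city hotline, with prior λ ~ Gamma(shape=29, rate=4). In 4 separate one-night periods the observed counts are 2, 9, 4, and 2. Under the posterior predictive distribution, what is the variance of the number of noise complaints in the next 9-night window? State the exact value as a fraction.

Total count: 2 + 9 + 4 + 2 = 17.
Total exposure: 4 nights.
Conjugate update: add total count to the shape and total exposure to the rate, giving Gamma(46, 8).
The posterior predictive for a window of length T is Negative Binomial with variance T·α'·(β'+T)/β'² = 9·46·17/64 = 3519/32.

3519/32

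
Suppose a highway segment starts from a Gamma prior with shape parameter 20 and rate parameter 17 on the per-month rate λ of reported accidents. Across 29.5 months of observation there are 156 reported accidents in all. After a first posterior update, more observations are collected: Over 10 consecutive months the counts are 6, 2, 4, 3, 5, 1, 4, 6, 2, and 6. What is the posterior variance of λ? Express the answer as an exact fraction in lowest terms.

Total count 156 over total exposure 29.5 months.
After the first batch: Gamma(20 + 156, 17 + 29.5) = Gamma(176, 93/2).
Total count: 6 + 2 + 4 + 3 + 5 + 1 + 4 + 6 + 2 + 6 = 39.
Total exposure: 10 months.
After the second batch: Gamma(176 + 39, 93/2 + 10) = Gamma(215, 113/2).
Posterior variance = α'/β'² = 215/(12769/4) = 860/12769.

860/12769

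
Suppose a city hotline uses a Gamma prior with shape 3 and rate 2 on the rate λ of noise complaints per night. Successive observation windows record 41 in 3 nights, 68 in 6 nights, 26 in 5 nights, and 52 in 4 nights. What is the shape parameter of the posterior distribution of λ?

Total count: 41 + 68 + 26 + 52 = 187.
Total exposure: 3 + 6 + 5 + 4 = 18 nights.
Posterior: α' = 3 + 187 = 190, β' = 2 + 18 = 20.

190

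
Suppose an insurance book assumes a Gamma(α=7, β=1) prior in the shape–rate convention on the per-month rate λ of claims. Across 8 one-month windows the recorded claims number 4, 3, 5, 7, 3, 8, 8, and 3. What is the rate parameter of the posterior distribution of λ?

9

Total count: 4 + 3 + 5 + 7 + 3 + 8 + 8 + 3 = 41.
Total exposure: 8 months.
Gamma(α, β) with Poisson data over total exposure Σt gives posterior Gamma(α+Σx, β+Σt) = Gamma(48, 9).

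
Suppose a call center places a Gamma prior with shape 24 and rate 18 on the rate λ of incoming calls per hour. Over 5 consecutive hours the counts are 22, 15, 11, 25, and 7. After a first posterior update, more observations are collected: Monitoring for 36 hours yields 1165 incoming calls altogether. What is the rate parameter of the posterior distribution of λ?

59

Total count: 22 + 15 + 11 + 25 + 7 = 80.
Total exposure: 5 hours.
After the first batch: Gamma(24 + 80, 18 + 5) = Gamma(104, 23).
Total count 1165 over total exposure 36 hours.
After the second batch: Gamma(104 + 1165, 23 + 36) = Gamma(1269, 59).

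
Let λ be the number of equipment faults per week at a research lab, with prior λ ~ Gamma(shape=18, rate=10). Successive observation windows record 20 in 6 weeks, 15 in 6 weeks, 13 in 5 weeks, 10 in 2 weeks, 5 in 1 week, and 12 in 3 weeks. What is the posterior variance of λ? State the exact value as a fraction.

31/363

Total count: 20 + 15 + 13 + 10 + 5 + 12 = 75.
Total exposure: 6 + 6 + 5 + 2 + 1 + 3 = 23 weeks.
Conjugate update: add total count to the shape and total exposure to the rate, giving Gamma(93, 33).
Posterior variance = α'/β'² = 93/1089 = 31/363.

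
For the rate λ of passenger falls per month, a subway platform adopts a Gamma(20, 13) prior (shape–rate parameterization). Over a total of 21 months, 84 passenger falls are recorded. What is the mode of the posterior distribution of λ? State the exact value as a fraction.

Total count 84 over total exposure 21 months.
By Gamma–Poisson conjugacy, the posterior is Gamma(α + Σx, β + Σt) = Gamma(20 + 84, 13 + 21) = Gamma(104, 34).
Posterior mode = (α'−1)/β' = 103/34.

103/34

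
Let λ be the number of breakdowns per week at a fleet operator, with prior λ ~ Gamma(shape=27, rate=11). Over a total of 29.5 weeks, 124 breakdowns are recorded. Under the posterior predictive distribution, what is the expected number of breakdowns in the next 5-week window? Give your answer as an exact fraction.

Total count 124 over total exposure 29.5 weeks.
Gamma(α, β) with Poisson data over total exposure Σt gives posterior Gamma(α+Σx, β+Σt) = Gamma(151, 81/2).
Predictive mean over a 5-week window = T·E[λ|data] = 5·151/(81/2) = 1510/81.

1510/81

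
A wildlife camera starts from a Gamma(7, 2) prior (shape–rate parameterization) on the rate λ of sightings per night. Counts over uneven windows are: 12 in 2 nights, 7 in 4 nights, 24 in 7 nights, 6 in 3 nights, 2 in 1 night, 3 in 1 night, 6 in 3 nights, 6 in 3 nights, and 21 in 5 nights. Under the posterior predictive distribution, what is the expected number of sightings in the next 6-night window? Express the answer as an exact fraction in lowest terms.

Total count: 12 + 7 + 24 + 6 + 2 + 3 + 6 + 6 + 21 = 87.
Total exposure: 2 + 4 + 7 + 3 + 1 + 1 + 3 + 3 + 5 = 29 nights.
Posterior: α' = 7 + 87 = 94, β' = 2 + 29 = 31.
Predictive mean over a 6-night window = T·E[λ|data] = 6·94/31 = 564/31.

564/31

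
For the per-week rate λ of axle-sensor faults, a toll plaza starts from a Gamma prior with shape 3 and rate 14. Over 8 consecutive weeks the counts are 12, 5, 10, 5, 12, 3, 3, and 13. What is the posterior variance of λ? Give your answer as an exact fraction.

Total count: 12 + 5 + 10 + 5 + 12 + 3 + 3 + 13 = 63.
Total exposure: 8 weeks.
By Gamma–Poisson conjugacy, the posterior is Gamma(α + Σx, β + Σt) = Gamma(3 + 63, 14 + 8) = Gamma(66, 22).
Posterior variance = α'/β'² = 66/484 = 3/22.

3/22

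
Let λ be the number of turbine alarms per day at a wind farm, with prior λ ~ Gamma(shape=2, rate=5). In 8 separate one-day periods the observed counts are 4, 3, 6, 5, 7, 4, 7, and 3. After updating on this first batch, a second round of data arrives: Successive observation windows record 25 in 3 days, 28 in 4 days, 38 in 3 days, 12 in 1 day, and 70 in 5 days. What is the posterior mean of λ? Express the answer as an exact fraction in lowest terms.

214/29

Total count: 4 + 3 + 6 + 5 + 7 + 4 + 7 + 3 = 39.
Total exposure: 8 days.
After the first batch: Gamma(2 + 39, 5 + 8) = Gamma(41, 13).
Total count: 25 + 28 + 38 + 12 + 70 = 173.
Total exposure: 3 + 4 + 3 + 1 + 5 = 16 days.
After the second batch: Gamma(41 + 173, 13 + 16) = Gamma(214, 29).
Posterior mean = α'/β' = 214/29.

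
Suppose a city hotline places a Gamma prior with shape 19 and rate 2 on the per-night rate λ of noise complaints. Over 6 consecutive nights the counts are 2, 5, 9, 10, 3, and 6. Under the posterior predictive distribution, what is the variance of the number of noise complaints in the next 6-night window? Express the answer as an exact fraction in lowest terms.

Total count: 2 + 5 + 9 + 10 + 3 + 6 = 35.
Total exposure: 6 nights.
Gamma(α, β) with Poisson data over total exposure Σt gives posterior Gamma(α+Σx, β+Σt) = Gamma(54, 8).
The posterior predictive for a window of length T is Negative Binomial with variance T·α'·(β'+T)/β'² = 6·54·14/64 = 567/8.

567/8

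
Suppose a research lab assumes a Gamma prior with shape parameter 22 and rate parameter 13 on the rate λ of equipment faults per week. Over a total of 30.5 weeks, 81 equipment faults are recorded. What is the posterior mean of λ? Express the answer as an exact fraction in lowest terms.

206/87

Total count 81 over total exposure 30.5 weeks.
By Gamma–Poisson conjugacy, the posterior is Gamma(α + Σx, β + Σt) = Gamma(22 + 81, 13 + 30.5) = Gamma(103, 87/2).
Posterior mean = α'/β' = 103/(87/2) = 206/87.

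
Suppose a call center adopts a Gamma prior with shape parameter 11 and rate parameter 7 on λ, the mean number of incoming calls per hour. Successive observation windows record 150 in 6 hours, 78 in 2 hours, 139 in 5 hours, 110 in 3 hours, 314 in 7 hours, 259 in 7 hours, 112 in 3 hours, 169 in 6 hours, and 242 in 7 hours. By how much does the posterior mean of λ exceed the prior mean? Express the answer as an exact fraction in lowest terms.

10505/371

Total count: 150 + 78 + 139 + 110 + 314 + 259 + 112 + 169 + 242 = 1573.
Total exposure: 6 + 2 + 5 + 3 + 7 + 7 + 3 + 6 + 7 = 46 hours.
By Gamma–Poisson conjugacy, the posterior is Gamma(α + Σx, β + Σt) = Gamma(11 + 1573, 7 + 46) = Gamma(1584, 53).
Posterior mean = 1584/53 = 1584/53; prior mean = 11/7 = 11/7. Difference = 1584/53 − 11/7 = 10505/371.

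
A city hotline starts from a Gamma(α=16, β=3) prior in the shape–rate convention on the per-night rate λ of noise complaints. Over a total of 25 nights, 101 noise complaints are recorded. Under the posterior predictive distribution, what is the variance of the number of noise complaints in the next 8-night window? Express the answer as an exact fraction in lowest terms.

2106/49

Total count 101 over total exposure 25 nights.
Posterior: α' = 16 + 101 = 117, β' = 3 + 25 = 28.
The posterior predictive for a window of length T is Negative Binomial with variance T·α'·(β'+T)/β'² = 8·117·36/784 = 2106/49.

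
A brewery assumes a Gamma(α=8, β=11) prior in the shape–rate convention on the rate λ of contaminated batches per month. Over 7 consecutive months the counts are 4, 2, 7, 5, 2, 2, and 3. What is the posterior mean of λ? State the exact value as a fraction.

Total count: 4 + 2 + 7 + 5 + 2 + 2 + 3 = 25.
Total exposure: 7 months.
Conjugate update: add total count to the shape and total exposure to the rate, giving Gamma(33, 18).
Posterior mean = α'/β' = 33/18 = 11/6.

11/6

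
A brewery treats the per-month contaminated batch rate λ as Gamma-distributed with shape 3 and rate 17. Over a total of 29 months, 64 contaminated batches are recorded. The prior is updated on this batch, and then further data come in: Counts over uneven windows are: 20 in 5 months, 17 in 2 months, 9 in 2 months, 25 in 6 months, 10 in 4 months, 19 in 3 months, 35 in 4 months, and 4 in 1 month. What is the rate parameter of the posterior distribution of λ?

73

Total count 64 over total exposure 29 months.
After the first batch: Gamma(3 + 64, 17 + 29) = Gamma(67, 46).
Total count: 20 + 17 + 9 + 25 + 10 + 19 + 35 + 4 = 139.
Total exposure: 5 + 2 + 2 + 6 + 4 + 3 + 4 + 1 = 27 months.
After the second batch: Gamma(67 + 139, 46 + 27) = Gamma(206, 73).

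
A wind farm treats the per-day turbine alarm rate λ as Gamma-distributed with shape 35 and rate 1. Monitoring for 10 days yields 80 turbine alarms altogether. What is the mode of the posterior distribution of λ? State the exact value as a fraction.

114/11

Total count 80 over total exposure 10 days.
By Gamma–Poisson conjugacy, the posterior is Gamma(α + Σx, β + Σt) = Gamma(35 + 80, 1 + 10) = Gamma(115, 11).
Posterior mode = (α'−1)/β' = 114/11.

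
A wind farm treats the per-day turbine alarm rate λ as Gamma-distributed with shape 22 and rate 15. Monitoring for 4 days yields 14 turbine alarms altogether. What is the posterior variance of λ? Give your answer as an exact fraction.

36/361

Total count 14 over total exposure 4 days.
Conjugate update: add total count to the shape and total exposure to the rate, giving Gamma(36, 19).
Posterior variance = α'/β'² = 36/361.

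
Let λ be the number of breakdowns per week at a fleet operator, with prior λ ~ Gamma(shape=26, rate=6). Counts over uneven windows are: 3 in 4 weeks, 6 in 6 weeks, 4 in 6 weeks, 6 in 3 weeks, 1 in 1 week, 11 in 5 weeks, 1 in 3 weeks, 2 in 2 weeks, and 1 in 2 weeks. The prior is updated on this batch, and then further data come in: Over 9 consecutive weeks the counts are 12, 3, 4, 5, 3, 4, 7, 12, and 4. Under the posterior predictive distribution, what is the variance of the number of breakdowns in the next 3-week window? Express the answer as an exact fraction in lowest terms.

Total count: 3 + 6 + 4 + 6 + 1 + 11 + 1 + 2 + 1 = 35.
Total exposure: 4 + 6 + 6 + 3 + 1 + 5 + 3 + 2 + 2 = 32 weeks.
After the first batch: Gamma(26 + 35, 6 + 32) = Gamma(61, 38).
Total count: 12 + 3 + 4 + 5 + 3 + 4 + 7 + 12 + 4 = 54.
Total exposure: 9 weeks.
After the second batch: Gamma(61 + 54, 38 + 9) = Gamma(115, 47).
The posterior predictive for a window of length T is Negative Binomial with variance T·α'·(β'+T)/β'² = 3·115·50/2209 = 17250/2209.

17250/2209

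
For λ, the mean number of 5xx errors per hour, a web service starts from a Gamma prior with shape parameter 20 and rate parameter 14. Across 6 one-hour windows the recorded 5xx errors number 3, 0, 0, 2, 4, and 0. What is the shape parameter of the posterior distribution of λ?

Total count: 3 + 0 + 0 + 2 + 4 + 0 = 9.
Total exposure: 6 hours.
Conjugate update: add total count to the shape and total exposure to the rate, giving Gamma(29, 20).

29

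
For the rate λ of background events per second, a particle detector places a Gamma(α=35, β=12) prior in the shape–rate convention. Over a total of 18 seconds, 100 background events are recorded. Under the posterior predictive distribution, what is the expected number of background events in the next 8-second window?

Total count 100 over total exposure 18 seconds.
The Gamma prior is conjugate for the Poisson rate, so λ | data ~ Gamma(35+100, 12+18) = Gamma(135, 30).
Predictive mean over an 8-second window = T·E[λ|data] = 8·135/30 = 36.

36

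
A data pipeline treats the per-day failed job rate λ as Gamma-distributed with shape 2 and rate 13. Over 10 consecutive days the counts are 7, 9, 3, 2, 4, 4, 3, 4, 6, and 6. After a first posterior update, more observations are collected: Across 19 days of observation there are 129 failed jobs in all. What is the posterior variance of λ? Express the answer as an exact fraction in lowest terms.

179/1764

Total count: 7 + 9 + 3 + 2 + 4 + 4 + 3 + 4 + 6 + 6 = 48.
Total exposure: 10 days.
After the first batch: Gamma(2 + 48, 13 + 10) = Gamma(50, 23).
Total count 129 over total exposure 19 days.
After the second batch: Gamma(50 + 129, 23 + 19) = Gamma(179, 42).
Posterior variance = α'/β'² = 179/1764.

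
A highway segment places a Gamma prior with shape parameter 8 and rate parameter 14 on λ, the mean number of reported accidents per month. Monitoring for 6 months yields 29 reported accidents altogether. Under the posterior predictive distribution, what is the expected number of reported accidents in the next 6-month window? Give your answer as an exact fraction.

111/10

Total count 29 over total exposure 6 months.
Posterior: α' = 8 + 29 = 37, β' = 14 + 6 = 20.
Predictive mean over a 6-month window = T·E[λ|data] = 6·37/20 = 111/10.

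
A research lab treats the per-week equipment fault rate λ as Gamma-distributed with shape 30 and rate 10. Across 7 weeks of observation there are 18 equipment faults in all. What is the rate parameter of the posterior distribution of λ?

Total count 18 over total exposure 7 weeks.
Gamma(α, β) with Poisson data over total exposure Σt gives posterior Gamma(α+Σx, β+Σt) = Gamma(48, 17).

17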